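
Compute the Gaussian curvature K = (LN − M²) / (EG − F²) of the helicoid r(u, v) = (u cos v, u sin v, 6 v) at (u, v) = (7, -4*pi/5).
K = -36/7225

Coefficients of the first fundamental form: E = 1, F = 0, G = u^2 + 36.
Coefficients of the second fundamental form: L = 0, M = -6/sqrt(u^2 + 36), N = 0.
Assemble K = (LN − M²)/(EG − F²) = -36/(u^2 + 36)^2. At (u, v) = (7, -4*pi/5): K = -36/7225.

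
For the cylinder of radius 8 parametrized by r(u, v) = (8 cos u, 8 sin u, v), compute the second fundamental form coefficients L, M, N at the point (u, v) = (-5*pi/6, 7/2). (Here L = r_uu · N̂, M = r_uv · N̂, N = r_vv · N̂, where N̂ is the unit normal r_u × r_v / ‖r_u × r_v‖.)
L = -8;  M = 0;  N = 0

Compute the unit normal N̂(u, v) = (cos(u), sin(u), 0), and the second partials r_uu, r_uv, r_vv. Take dot products:
  L(u, v) = r_uu · N̂ = -8,
  M(u, v) = r_uv · N̂ = 0,
  N(u, v) = r_vv · N̂ = 0.
Evaluating at (u, v) = (-5*pi/6, 7/2):
  L = -8, M = 0, N = 0.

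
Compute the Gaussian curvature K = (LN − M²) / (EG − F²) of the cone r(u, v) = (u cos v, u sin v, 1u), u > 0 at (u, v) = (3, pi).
K = 0

Coefficients of the first fundamental form: E = 2, F = 0, G = u^2.
Coefficients of the second fundamental form: L = 0, M = 0, N = sqrt(2)*u^2/(2*Abs(u)).
Assemble K = (LN − M²)/(EG − F²) = 0. At (u, v) = (3, pi): K = 0.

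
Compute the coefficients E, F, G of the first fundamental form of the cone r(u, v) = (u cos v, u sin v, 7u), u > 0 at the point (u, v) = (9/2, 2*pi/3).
E = 50;  F = 0;  G = 81/4

Partials: r_u = (cos(v), sin(v), 7), r_v = (-u*sin(v), u*cos(v), 0). As functions of (u, v):
  E = r_u · r_u = 50,
  F = r_u · r_v = 0,
  G = r_v · r_v = u^2.
Evaluating at (u, v) = (9/2, 2*pi/3): E = 50, F = 0, G = 81/4.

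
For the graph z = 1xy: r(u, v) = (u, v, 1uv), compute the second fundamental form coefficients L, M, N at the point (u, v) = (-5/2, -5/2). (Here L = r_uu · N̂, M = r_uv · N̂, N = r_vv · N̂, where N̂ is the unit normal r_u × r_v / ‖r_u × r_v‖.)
L = 0;  M = sqrt(6)/9;  N = 0

Compute the unit normal N̂(u, v) = (-v/sqrt(u^2 + v^2 + 1), -u/sqrt(u^2 + v^2 + 1), 1/sqrt(u^2 + v^2 + 1)), and the second partials r_uu, r_uv, r_vv. Take dot products:
  L(u, v) = r_uu · N̂ = 0,
  M(u, v) = r_uv · N̂ = 1/sqrt(u^2 + v^2 + 1),
  N(u, v) = r_vv · N̂ = 0.
Evaluating at (u, v) = (-5/2, -5/2):
  L = 0, M = sqrt(6)/9, N = 0.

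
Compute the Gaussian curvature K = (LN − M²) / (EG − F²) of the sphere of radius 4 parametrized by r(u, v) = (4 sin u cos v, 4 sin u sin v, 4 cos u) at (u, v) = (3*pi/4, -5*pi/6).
K = 1/16

Coefficients of the first fundamental form: E = 16, F = 0, G = 16*sin(u)^2.
Coefficients of the second fundamental form: L = -4*sin(u)/Abs(sin(u)), M = 0, N = -4*sin(u)^3/Abs(sin(u)).
Assemble K = (LN − M²)/(EG − F²) = 1/16. At (u, v) = (3*pi/4, -5*pi/6): K = 1/16.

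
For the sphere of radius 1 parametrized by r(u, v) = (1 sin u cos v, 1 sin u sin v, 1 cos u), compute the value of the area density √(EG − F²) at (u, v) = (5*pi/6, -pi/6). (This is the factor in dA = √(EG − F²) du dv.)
√(EG − F²)|_{(5*pi/6, -pi/6)} = 1/2

E = 1, F = 0, G = sin(u)^2, so EG − F² = sin(u)^2. Taking the positive square root: √(EG − F²) = Abs(sin(u)). At (u, v) = (5*pi/6, -pi/6): 1/2.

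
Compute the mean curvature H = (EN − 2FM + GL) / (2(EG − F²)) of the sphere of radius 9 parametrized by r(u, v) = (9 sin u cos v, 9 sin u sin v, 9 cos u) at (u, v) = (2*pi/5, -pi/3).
H = -1/9

With E = 81, F = 0, G = 81*sin(u)^2, L = -9*sin(u)/Abs(sin(u)), M = 0, N = -9*sin(u)^3/Abs(sin(u)), assemble
  H = (EN − 2FM + GL) / (2(EG − F²)) = -sin(u)/(9*Abs(sin(u))).
At (u, v) = (2*pi/5, -pi/3): H = -1/9.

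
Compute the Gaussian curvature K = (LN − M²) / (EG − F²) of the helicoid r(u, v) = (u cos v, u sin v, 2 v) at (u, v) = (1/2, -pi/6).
K = -64/289

Coefficients of the first fundamental form: E = 1, F = 0, G = u^2 + 4.
Coefficients of the second fundamental form: L = 0, M = -2/sqrt(u^2 + 4), N = 0.
Assemble K = (LN − M²)/(EG − F²) = -4/(u^2 + 4)^2. At (u, v) = (1/2, -pi/6): K = -64/289.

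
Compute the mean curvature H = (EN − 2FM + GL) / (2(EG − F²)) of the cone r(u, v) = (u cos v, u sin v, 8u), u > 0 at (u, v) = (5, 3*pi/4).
H = 4*sqrt(65)/325

With E = 65, F = 0, G = u^2, L = 0, M = 0, N = 8*sqrt(65)*u^2/(65*Abs(u)), assemble
  H = (EN − 2FM + GL) / (2(EG − F²)) = 4*sqrt(65)/(65*Abs(u)).
At (u, v) = (5, 3*pi/4): H = 4*sqrt(65)/325.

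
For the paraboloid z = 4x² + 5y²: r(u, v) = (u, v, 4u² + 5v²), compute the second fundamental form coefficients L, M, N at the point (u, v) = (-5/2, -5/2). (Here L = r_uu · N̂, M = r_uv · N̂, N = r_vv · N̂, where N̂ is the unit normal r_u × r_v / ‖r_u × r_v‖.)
L = 4*sqrt(114)/171;  M = 0;  N = 5*sqrt(114)/171

Compute the unit normal N̂(u, v) = (-8*u/sqrt(64*u^2 + 100*v^2 + 1), -10*v/sqrt(64*u^2 + 100*v^2 + 1), 1/sqrt(64*u^2 + 100*v^2 + 1)), and the second partials r_uu, r_uv, r_vv. Take dot products:
  L(u, v) = r_uu · N̂ = 8/sqrt(64*u^2 + 100*v^2 + 1),
  M(u, v) = r_uv · N̂ = 0,
  N(u, v) = r_vv · N̂ = 10/sqrt(64*u^2 + 100*v^2 + 1).
Evaluating at (u, v) = (-5/2, -5/2):
  L = 4*sqrt(114)/171, M = 0, N = 5*sqrt(114)/171.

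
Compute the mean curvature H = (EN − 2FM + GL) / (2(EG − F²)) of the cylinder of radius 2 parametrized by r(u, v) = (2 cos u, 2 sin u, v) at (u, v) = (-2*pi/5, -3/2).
H = -1/4

With E = 4, F = 0, G = 1, L = -2, M = 0, N = 0, assemble
  H = (EN − 2FM + GL) / (2(EG − F²)) = -1/4.
At (u, v) = (-2*pi/5, -3/2): H = -1/4.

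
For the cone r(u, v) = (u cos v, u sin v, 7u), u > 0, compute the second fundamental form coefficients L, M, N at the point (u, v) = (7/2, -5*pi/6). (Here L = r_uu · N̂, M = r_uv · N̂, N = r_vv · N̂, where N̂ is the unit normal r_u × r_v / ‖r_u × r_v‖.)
L = 0;  M = 0;  N = 49*sqrt(2)/20

Compute the unit normal N̂(u, v) = (-7*sqrt(2)*u*cos(v)/(10*Abs(u)), -7*sqrt(2)*u*sin(v)/(10*Abs(u)), sqrt(2)*u/(10*Abs(u))), and the second partials r_uu, r_uv, r_vv. Take dot products:
  L(u, v) = r_uu · N̂ = 0,
  M(u, v) = r_uv · N̂ = 0,
  N(u, v) = r_vv · N̂ = 7*sqrt(2)*u^2/(10*Abs(u)).
Evaluating at (u, v) = (7/2, -5*pi/6):
  L = 0, M = 0, N = 49*sqrt(2)/20.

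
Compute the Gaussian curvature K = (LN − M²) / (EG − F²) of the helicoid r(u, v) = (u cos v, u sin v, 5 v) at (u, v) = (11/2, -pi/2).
K = -400/48841

Coefficients of the first fundamental form: E = 1, F = 0, G = u^2 + 25.
Coefficients of the second fundamental form: L = 0, M = -5/sqrt(u^2 + 25), N = 0.
Assemble K = (LN − M²)/(EG − F²) = -25/(u^2 + 25)^2. At (u, v) = (11/2, -pi/2): K = -400/48841.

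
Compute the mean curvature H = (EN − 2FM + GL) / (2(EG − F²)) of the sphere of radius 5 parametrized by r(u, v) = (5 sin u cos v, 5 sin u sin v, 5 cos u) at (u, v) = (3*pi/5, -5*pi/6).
H = -1/5

With E = 25, F = 0, G = 25*sin(u)^2, L = -5*sin(u)/Abs(sin(u)), M = 0, N = -5*sin(u)^3/Abs(sin(u)), assemble
  H = (EN − 2FM + GL) / (2(EG − F²)) = -sin(u)/(5*Abs(sin(u))).
At (u, v) = (3*pi/5, -5*pi/6): H = -1/5.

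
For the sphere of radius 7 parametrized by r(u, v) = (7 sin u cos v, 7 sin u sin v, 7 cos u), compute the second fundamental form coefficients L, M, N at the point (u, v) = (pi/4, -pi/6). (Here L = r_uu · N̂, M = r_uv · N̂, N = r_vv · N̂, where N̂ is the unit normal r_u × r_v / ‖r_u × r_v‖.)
L = -7;  M = 0;  N = -7/2

Compute the unit normal N̂(u, v) = (sin(u)^2*cos(v)/Abs(sin(u)), sin(u)^2*sin(v)/Abs(sin(u)), sin(2*u)/(2*Abs(sin(u)))), and the second partials r_uu, r_uv, r_vv. Take dot products:
  L(u, v) = r_uu · N̂ = -7*sin(u)/Abs(sin(u)),
  M(u, v) = r_uv · N̂ = 0,
  N(u, v) = r_vv · N̂ = -7*sin(u)^3/Abs(sin(u)).
Evaluating at (u, v) = (pi/4, -pi/6):
  L = -7, M = 0, N = -7/2.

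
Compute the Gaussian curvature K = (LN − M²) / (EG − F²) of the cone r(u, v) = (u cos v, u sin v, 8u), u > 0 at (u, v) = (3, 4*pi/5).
K = 0

Coefficients of the first fundamental form: E = 65, F = 0, G = u^2.
Coefficients of the second fundamental form: L = 0, M = 0, N = 8*sqrt(65)*u^2/(65*Abs(u)).
Assemble K = (LN − M²)/(EG − F²) = 0. At (u, v) = (3, 4*pi/5): K = 0.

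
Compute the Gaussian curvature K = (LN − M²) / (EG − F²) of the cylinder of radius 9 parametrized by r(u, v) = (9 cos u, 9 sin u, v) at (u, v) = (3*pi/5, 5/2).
K = 0

Coefficients of the first fundamental form: E = 81, F = 0, G = 1.
Coefficients of the second fundamental form: L = -9, M = 0, N = 0.
Assemble K = (LN − M²)/(EG − F²) = 0. At (u, v) = (3*pi/5, 5/2): K = 0.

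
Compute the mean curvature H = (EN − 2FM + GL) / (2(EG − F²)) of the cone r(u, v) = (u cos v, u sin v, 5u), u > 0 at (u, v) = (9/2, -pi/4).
H = 5*sqrt(26)/234

With E = 26, F = 0, G = u^2, L = 0, M = 0, N = 5*sqrt(26)*u^2/(26*Abs(u)), assemble
  H = (EN − 2FM + GL) / (2(EG − F²)) = 5*sqrt(26)/(52*Abs(u)).
At (u, v) = (9/2, -pi/4): H = 5*sqrt(26)/234.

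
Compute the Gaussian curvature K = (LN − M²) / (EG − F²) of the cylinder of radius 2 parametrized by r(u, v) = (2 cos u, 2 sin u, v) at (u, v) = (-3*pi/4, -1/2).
K = 0

Coefficients of the first fundamental form: E = 4, F = 0, G = 1.
Coefficients of the second fundamental form: L = -2, M = 0, N = 0.
Assemble K = (LN − M²)/(EG − F²) = 0. At (u, v) = (-3*pi/4, -1/2): K = 0.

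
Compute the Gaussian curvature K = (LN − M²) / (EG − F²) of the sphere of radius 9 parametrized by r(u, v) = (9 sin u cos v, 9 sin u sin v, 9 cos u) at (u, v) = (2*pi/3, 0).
K = 1/81

Coefficients of the first fundamental form: E = 81, F = 0, G = 81*sin(u)^2.
Coefficients of the second fundamental form: L = -9*sin(u)/Abs(sin(u)), M = 0, N = -9*sin(u)^3/Abs(sin(u)).
Assemble K = (LN − M²)/(EG − F²) = 1/81. At (u, v) = (2*pi/3, 0): K = 1/81.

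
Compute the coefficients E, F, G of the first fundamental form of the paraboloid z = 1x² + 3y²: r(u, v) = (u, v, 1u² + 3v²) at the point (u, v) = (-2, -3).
E = 17;  F = 72;  G = 325

Partials: r_u = (1, 0, 2*u), r_v = (0, 1, 6*v). As functions of (u, v):
  E = r_u · r_u = 4*u^2 + 1,
  F = r_u · r_v = 12*u*v,
  G = r_v · r_v = 36*v^2 + 1.
Evaluating at (u, v) = (-2, -3): E = 17, F = 72, G = 325.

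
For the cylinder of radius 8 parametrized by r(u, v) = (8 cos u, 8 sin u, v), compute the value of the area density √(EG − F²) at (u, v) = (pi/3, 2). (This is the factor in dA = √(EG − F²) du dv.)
√(EG − F²)|_{(pi/3, 2)} = 8

E = 64, F = 0, G = 1, so EG − F² = 64. Taking the positive square root: √(EG − F²) = 8. At (u, v) = (pi/3, 2): 8.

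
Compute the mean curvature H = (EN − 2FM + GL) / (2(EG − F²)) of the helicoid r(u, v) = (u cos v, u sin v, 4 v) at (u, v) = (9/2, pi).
H = 0

With E = 1, F = 0, G = u^2 + 16, L = 0, M = -4/sqrt(u^2 + 16), N = 0, assemble
  H = (EN − 2FM + GL) / (2(EG − F²)) = 0.
At (u, v) = (9/2, pi): H = 0.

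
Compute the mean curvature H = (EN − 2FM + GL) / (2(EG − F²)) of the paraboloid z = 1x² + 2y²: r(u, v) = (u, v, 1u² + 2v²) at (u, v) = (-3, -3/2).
H = 111*sqrt(73)/5329

With E = 4*u^2 + 1, F = 8*u*v, G = 16*v^2 + 1, L = 2/sqrt(4*u^2 + 16*v^2 + 1), M = 0, N = 4/sqrt(4*u^2 + 16*v^2 + 1), assemble
  H = (EN − 2FM + GL) / (2(EG − F²)) = (8*u^2 + 16*v^2 + 3)/(4*u^2 + 16*v^2 + 1)^(3/2).
At (u, v) = (-3, -3/2): H = 111*sqrt(73)/5329.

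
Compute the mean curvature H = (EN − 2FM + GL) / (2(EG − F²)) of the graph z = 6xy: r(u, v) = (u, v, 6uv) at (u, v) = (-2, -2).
H = -864/4913

With E = 36*v^2 + 1, F = 36*u*v, G = 36*u^2 + 1, L = 0, M = 6/sqrt(36*u^2 + 36*v^2 + 1), N = 0, assemble
  H = (EN − 2FM + GL) / (2(EG − F²)) = -216*u*v/(36*u^2 + 36*v^2 + 1)^(3/2).
At (u, v) = (-2, -2): H = -864/4913.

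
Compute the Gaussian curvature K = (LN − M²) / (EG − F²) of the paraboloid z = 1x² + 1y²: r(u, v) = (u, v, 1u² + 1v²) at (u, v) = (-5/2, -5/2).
K = 4/2601

Coefficients of the first fundamental form: E = 4*u^2 + 1, F = 4*u*v, G = 4*v^2 + 1.
Coefficients of the second fundamental form: L = 2/sqrt(4*u^2 + 4*v^2 + 1), M = 0, N = 2/sqrt(4*u^2 + 4*v^2 + 1).
Assemble K = (LN − M²)/(EG − F²) = 4/(16*u^4 + 32*u^2*v^2 + 8*u^2 + 16*v^4 + 8*v^2 + 1). At (u, v) = (-5/2, -5/2): K = 4/2601.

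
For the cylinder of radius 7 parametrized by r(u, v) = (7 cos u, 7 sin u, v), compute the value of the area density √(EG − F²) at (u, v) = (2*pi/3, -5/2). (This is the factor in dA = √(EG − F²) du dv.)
√(EG − F²)|_{(2*pi/3, -5/2)} = 7

E = 49, F = 0, G = 1, so EG − F² = 49. Taking the positive square root: √(EG − F²) = 7. At (u, v) = (2*pi/3, -5/2): 7.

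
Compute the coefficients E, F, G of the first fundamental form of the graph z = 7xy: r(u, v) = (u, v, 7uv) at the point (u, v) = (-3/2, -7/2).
E = 2405/4;  F = 1029/4;  G = 445/4

Partials: r_u = (1, 0, 7*v), r_v = (0, 1, 7*u). As functions of (u, v):
  E = r_u · r_u = 49*v^2 + 1,
  F = r_u · r_v = 49*u*v,
  G = r_v · r_v = 49*u^2 + 1.
Evaluating at (u, v) = (-3/2, -7/2): E = 2405/4, F = 1029/4, G = 445/4.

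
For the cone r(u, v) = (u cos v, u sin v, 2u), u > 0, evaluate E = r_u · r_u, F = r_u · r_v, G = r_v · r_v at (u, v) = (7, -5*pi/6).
E = 5;  F = 0;  G = 49

Partials: r_u = (cos(v), sin(v), 2), r_v = (-u*sin(v), u*cos(v), 0). As functions of (u, v):
  E = r_u · r_u = 5,
  F = r_u · r_v = 0,
  G = r_v · r_v = u^2.
Evaluating at (u, v) = (7, -5*pi/6): E = 5, F = 0, G = 49.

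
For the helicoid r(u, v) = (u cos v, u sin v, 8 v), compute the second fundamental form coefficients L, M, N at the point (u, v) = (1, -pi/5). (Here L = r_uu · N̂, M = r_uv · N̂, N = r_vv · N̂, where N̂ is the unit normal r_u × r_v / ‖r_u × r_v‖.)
L = 0;  M = -8*sqrt(65)/65;  N = 0

Compute the unit normal N̂(u, v) = (8*sin(v)/sqrt(u^2 + 64), -8*cos(v)/sqrt(u^2 + 64), u/sqrt(u^2 + 64)), and the second partials r_uu, r_uv, r_vv. Take dot products:
  L(u, v) = r_uu · N̂ = 0,
  M(u, v) = r_uv · N̂ = -8/sqrt(u^2 + 64),
  N(u, v) = r_vv · N̂ = 0.
Evaluating at (u, v) = (1, -pi/5):
  L = 0, M = -8*sqrt(65)/65, N = 0.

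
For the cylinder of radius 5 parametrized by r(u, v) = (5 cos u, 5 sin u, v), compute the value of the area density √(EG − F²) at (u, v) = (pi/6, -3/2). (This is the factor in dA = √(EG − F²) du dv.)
√(EG − F²)|_{(pi/6, -3/2)} = 5

E = 25, F = 0, G = 1, so EG − F² = 25. Taking the positive square root: √(EG − F²) = 5. At (u, v) = (pi/6, -3/2): 5.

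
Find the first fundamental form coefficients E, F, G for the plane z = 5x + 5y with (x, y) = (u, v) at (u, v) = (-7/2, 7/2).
E = 26;  F = 25;  G = 26

Partials: r_u = (1, 0, 5), r_v = (0, 1, 5). As functions of (u, v):
  E = r_u · r_u = 26,
  F = r_u · r_v = 25,
  G = r_v · r_v = 26.
Evaluating at (u, v) = (-7/2, 7/2): E = 26, F = 25, G = 26.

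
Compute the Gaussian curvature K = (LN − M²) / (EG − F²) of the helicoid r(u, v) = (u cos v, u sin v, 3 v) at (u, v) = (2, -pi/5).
K = -9/169

Coefficients of the first fundamental form: E = 1, F = 0, G = u^2 + 9.
Coefficients of the second fundamental form: L = 0, M = -3/sqrt(u^2 + 9), N = 0.
Assemble K = (LN − M²)/(EG − F²) = -9/(u^2 + 9)^2. At (u, v) = (2, -pi/5): K = -9/169.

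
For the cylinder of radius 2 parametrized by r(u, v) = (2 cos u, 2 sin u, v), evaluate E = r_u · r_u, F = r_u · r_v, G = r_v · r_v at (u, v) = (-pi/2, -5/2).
E = 4;  F = 0;  G = 1

Partials: r_u = (-2*sin(u), 2*cos(u), 0), r_v = (0, 0, 1). As functions of (u, v):
  E = r_u · r_u = 4,
  F = r_u · r_v = 0,
  G = r_v · r_v = 1.
Evaluating at (u, v) = (-pi/2, -5/2): E = 4, F = 0, G = 1.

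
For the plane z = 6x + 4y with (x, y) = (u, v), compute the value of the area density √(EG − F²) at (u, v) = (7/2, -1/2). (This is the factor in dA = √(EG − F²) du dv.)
√(EG − F²)|_{(7/2, -1/2)} = sqrt(53)

E = 37, F = 24, G = 17, so EG − F² = 53. Taking the positive square root: √(EG − F²) = sqrt(53). At (u, v) = (7/2, -1/2): sqrt(53).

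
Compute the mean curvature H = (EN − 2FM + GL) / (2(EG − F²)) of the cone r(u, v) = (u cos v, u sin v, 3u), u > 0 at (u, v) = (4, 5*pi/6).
H = 3*sqrt(10)/80

With E = 10, F = 0, G = u^2, L = 0, M = 0, N = 3*sqrt(10)*u^2/(10*Abs(u)), assemble
  H = (EN − 2FM + GL) / (2(EG − F²)) = 3*sqrt(10)/(20*Abs(u)).
At (u, v) = (4, 5*pi/6): H = 3*sqrt(10)/80.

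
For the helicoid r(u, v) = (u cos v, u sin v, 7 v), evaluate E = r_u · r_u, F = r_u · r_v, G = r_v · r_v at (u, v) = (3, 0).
E = 1;  F = 0;  G = 58

Partials: r_u = (cos(v), sin(v), 0), r_v = (-u*sin(v), u*cos(v), 7). As functions of (u, v):
  E = r_u · r_u = 1,
  F = r_u · r_v = 0,
  G = r_v · r_v = u^2 + 49.
Evaluating at (u, v) = (3, 0): E = 1, F = 0, G = 58.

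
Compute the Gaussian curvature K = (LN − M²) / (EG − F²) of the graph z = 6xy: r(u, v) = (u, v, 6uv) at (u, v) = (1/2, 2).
K = -9/5929

Coefficients of the first fundamental form: E = 36*v^2 + 1, F = 36*u*v, G = 36*u^2 + 1.
Coefficients of the second fundamental form: L = 0, M = 6/sqrt(36*u^2 + 36*v^2 + 1), N = 0.
Assemble K = (LN − M²)/(EG − F²) = -36/(1296*u^4 + 2592*u^2*v^2 + 72*u^2 + 1296*v^4 + 72*v^2 + 1). At (u, v) = (1/2, 2): K = -9/5929.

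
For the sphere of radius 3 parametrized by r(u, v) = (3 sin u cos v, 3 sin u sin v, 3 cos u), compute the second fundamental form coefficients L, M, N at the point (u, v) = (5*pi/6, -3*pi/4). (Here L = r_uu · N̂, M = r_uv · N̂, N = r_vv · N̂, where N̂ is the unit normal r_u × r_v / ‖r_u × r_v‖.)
L = -3;  M = 0;  N = -3/4

Compute the unit normal N̂(u, v) = (sin(u)^2*cos(v)/Abs(sin(u)), sin(u)^2*sin(v)/Abs(sin(u)), sin(2*u)/(2*Abs(sin(u)))), and the second partials r_uu, r_uv, r_vv. Take dot products:
  L(u, v) = r_uu · N̂ = -3*sin(u)/Abs(sin(u)),
  M(u, v) = r_uv · N̂ = 0,
  N(u, v) = r_vv · N̂ = -3*sin(u)^3/Abs(sin(u)).
Evaluating at (u, v) = (5*pi/6, -3*pi/4):
  L = -3, M = 0, N = -3/4.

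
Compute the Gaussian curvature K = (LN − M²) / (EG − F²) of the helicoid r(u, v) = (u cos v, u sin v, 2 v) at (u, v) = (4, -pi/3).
K = -1/100

Coefficients of the first fundamental form: E = 1, F = 0, G = u^2 + 4.
Coefficients of the second fundamental form: L = 0, M = -2/sqrt(u^2 + 4), N = 0.
Assemble K = (LN − M²)/(EG − F²) = -4/(u^2 + 4)^2. At (u, v) = (4, -pi/3): K = -1/100.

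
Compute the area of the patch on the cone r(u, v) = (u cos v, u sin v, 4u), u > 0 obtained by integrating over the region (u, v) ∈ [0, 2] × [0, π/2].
Area = sqrt(17)*pi

Area = ∫∫ √(EG − F²) du dv with √(EG − F²) = sqrt(17)*Abs(u). Integrating over [0, 2] × [0, π/2] gives sqrt(17)*pi.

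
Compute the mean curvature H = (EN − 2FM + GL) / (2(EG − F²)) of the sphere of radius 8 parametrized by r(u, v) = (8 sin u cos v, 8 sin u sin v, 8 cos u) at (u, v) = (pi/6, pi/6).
H = -1/8

With E = 64, F = 0, G = 64*sin(u)^2, L = -8*sin(u)/Abs(sin(u)), M = 0, N = -8*sin(u)^3/Abs(sin(u)), assemble
  H = (EN − 2FM + GL) / (2(EG − F²)) = -sin(u)/(8*Abs(sin(u))).
At (u, v) = (pi/6, pi/6): H = -1/8.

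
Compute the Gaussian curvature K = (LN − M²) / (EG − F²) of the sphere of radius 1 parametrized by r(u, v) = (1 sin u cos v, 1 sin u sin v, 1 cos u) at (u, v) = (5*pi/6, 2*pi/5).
K = 1

Coefficients of the first fundamental form: E = 1, F = 0, G = sin(u)^2.
Coefficients of the second fundamental form: L = -sin(u)/Abs(sin(u)), M = 0, N = -sin(u)^3/Abs(sin(u)).
Assemble K = (LN − M²)/(EG − F²) = 1. At (u, v) = (5*pi/6, 2*pi/5): K = 1.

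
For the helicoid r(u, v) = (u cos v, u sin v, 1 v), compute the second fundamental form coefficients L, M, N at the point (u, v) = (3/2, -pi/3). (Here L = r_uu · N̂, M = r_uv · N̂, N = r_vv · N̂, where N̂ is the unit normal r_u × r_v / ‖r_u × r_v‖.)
L = 0;  M = -2*sqrt(13)/13;  N = 0

Compute the unit normal N̂(u, v) = (sin(v)/sqrt(u^2 + 1), -cos(v)/sqrt(u^2 + 1), u/sqrt(u^2 + 1)), and the second partials r_uu, r_uv, r_vv. Take dot products:
  L(u, v) = r_uu · N̂ = 0,
  M(u, v) = r_uv · N̂ = -1/sqrt(u^2 + 1),
  N(u, v) = r_vv · N̂ = 0.
Evaluating at (u, v) = (3/2, -pi/3):
  L = 0, M = -2*sqrt(13)/13, N = 0.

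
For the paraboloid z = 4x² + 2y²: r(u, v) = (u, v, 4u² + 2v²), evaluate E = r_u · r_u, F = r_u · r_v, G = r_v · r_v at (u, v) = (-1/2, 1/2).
E = 17;  F = -8;  G = 5

Partials: r_u = (1, 0, 8*u), r_v = (0, 1, 4*v). As functions of (u, v):
  E = r_u · r_u = 64*u^2 + 1,
  F = r_u · r_v = 32*u*v,
  G = r_v · r_v = 16*v^2 + 1.
Evaluating at (u, v) = (-1/2, 1/2): E = 17, F = -8, G = 5.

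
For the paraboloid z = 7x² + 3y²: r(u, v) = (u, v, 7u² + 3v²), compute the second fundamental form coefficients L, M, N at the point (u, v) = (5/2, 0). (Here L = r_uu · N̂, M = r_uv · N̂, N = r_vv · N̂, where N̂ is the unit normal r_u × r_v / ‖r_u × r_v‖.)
L = 7*sqrt(1226)/613;  M = 0;  N = 3*sqrt(1226)/613

Compute the unit normal N̂(u, v) = (-14*u/sqrt(196*u^2 + 36*v^2 + 1), -6*v/sqrt(196*u^2 + 36*v^2 + 1), 1/sqrt(196*u^2 + 36*v^2 + 1)), and the second partials r_uu, r_uv, r_vv. Take dot products:
  L(u, v) = r_uu · N̂ = 14/sqrt(196*u^2 + 36*v^2 + 1),
  M(u, v) = r_uv · N̂ = 0,
  N(u, v) = r_vv · N̂ = 6/sqrt(196*u^2 + 36*v^2 + 1).
Evaluating at (u, v) = (5/2, 0):
  L = 7*sqrt(1226)/613, M = 0, N = 3*sqrt(1226)/613.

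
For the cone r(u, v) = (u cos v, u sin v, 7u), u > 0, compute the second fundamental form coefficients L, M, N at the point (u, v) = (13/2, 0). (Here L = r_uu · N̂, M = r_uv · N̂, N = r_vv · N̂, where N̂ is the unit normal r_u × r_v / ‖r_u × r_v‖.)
L = 0;  M = 0;  N = 91*sqrt(2)/20

Compute the unit normal N̂(u, v) = (-7*sqrt(2)*u*cos(v)/(10*Abs(u)), -7*sqrt(2)*u*sin(v)/(10*Abs(u)), sqrt(2)*u/(10*Abs(u))), and the second partials r_uu, r_uv, r_vv. Take dot products:
  L(u, v) = r_uu · N̂ = 0,
  M(u, v) = r_uv · N̂ = 0,
  N(u, v) = r_vv · N̂ = 7*sqrt(2)*u^2/(10*Abs(u)).
Evaluating at (u, v) = (13/2, 0):
  L = 0, M = 0, N = 91*sqrt(2)/20.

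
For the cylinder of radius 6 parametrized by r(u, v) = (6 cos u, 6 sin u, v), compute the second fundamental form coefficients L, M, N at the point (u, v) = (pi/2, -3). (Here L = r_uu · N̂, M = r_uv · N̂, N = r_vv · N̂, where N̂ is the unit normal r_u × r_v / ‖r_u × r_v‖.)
L = -6;  M = 0;  N = 0

Compute the unit normal N̂(u, v) = (cos(u), sin(u), 0), and the second partials r_uu, r_uv, r_vv. Take dot products:
  L(u, v) = r_uu · N̂ = -6,
  M(u, v) = r_uv · N̂ = 0,
  N(u, v) = r_vv · N̂ = 0.
Evaluating at (u, v) = (pi/2, -3):
  L = -6, M = 0, N = 0.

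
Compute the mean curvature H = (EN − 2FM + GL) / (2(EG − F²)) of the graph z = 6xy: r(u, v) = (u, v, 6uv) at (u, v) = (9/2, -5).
H = 243*sqrt(1630)/132845

With E = 36*v^2 + 1, F = 36*u*v, G = 36*u^2 + 1, L = 0, M = 6/sqrt(36*u^2 + 36*v^2 + 1), N = 0, assemble
  H = (EN − 2FM + GL) / (2(EG − F²)) = -216*u*v/(36*u^2 + 36*v^2 + 1)^(3/2).
At (u, v) = (9/2, -5): H = 243*sqrt(1630)/132845.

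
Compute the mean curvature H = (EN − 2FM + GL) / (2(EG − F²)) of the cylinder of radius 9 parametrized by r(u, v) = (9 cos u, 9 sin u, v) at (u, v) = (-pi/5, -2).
H = -1/18

With E = 81, F = 0, G = 1, L = -9, M = 0, N = 0, assemble
  H = (EN − 2FM + GL) / (2(EG − F²)) = -1/18.
At (u, v) = (-pi/5, -2): H = -1/18.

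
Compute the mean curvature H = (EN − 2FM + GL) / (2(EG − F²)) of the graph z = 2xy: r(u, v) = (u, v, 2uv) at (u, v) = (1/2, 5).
H = -5*sqrt(102)/2601

With E = 4*v^2 + 1, F = 4*u*v, G = 4*u^2 + 1, L = 0, M = 2/sqrt(4*u^2 + 4*v^2 + 1), N = 0, assemble
  H = (EN − 2FM + GL) / (2(EG − F²)) = -8*u*v/(4*u^2 + 4*v^2 + 1)^(3/2).
At (u, v) = (1/2, 5): H = -5*sqrt(102)/2601.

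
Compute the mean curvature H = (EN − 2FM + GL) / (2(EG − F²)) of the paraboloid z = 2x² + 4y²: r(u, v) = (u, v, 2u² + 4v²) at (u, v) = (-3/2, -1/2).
H = 182*sqrt(53)/2809

With E = 16*u^2 + 1, F = 32*u*v, G = 64*v^2 + 1, L = 4/sqrt(16*u^2 + 64*v^2 + 1), M = 0, N = 8/sqrt(16*u^2 + 64*v^2 + 1), assemble
  H = (EN − 2FM + GL) / (2(EG − F²)) = 2*(32*u^2 + 64*v^2 + 3)/(16*u^2 + 64*v^2 + 1)^(3/2).
At (u, v) = (-3/2, -1/2): H = 182*sqrt(53)/2809.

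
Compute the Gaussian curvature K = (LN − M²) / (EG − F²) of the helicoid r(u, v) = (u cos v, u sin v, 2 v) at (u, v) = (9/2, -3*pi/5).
K = -64/9409

Coefficients of the first fundamental form: E = 1, F = 0, G = u^2 + 4.
Coefficients of the second fundamental form: L = 0, M = -2/sqrt(u^2 + 4), N = 0.
Assemble K = (LN − M²)/(EG − F²) = -4/(u^2 + 4)^2. At (u, v) = (9/2, -3*pi/5): K = -64/9409.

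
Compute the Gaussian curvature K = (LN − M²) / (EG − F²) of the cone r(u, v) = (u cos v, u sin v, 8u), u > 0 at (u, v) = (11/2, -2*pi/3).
K = 0

Coefficients of the first fundamental form: E = 65, F = 0, G = u^2.
Coefficients of the second fundamental form: L = 0, M = 0, N = 8*sqrt(65)*u^2/(65*Abs(u)).
Assemble K = (LN − M²)/(EG − F²) = 0. At (u, v) = (11/2, -2*pi/3): K = 0.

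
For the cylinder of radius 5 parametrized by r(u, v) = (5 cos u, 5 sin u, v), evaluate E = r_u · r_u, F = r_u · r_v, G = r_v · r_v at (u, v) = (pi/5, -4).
E = 25;  F = 0;  G = 1

Partials: r_u = (-5*sin(u), 5*cos(u), 0), r_v = (0, 0, 1). As functions of (u, v):
  E = r_u · r_u = 25,
  F = r_u · r_v = 0,
  G = r_v · r_v = 1.
Evaluating at (u, v) = (pi/5, -4): E = 25, F = 0, G = 1.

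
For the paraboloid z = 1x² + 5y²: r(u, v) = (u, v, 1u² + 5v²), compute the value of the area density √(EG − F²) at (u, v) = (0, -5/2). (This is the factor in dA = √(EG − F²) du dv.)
√(EG − F²)|_{(0, -5/2)} = sqrt(626)

E = 4*u^2 + 1, F = 20*u*v, G = 100*v^2 + 1, so EG − F² = 4*u^2 + 100*v^2 + 1. Taking the positive square root: √(EG − F²) = sqrt(4*u^2 + 100*v^2 + 1). At (u, v) = (0, -5/2): sqrt(626).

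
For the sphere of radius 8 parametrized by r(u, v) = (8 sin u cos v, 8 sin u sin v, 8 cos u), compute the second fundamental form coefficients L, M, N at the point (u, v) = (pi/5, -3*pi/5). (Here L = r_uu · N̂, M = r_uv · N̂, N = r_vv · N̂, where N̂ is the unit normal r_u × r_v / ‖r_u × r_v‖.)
L = -8;  M = 0;  N = -5 + sqrt(5)

Compute the unit normal N̂(u, v) = (sin(u)^2*cos(v)/Abs(sin(u)), sin(u)^2*sin(v)/Abs(sin(u)), sin(2*u)/(2*Abs(sin(u)))), and the second partials r_uu, r_uv, r_vv. Take dot products:
  L(u, v) = r_uu · N̂ = -8*sin(u)/Abs(sin(u)),
  M(u, v) = r_uv · N̂ = 0,
  N(u, v) = r_vv · N̂ = -8*sin(u)^3/Abs(sin(u)).
Evaluating at (u, v) = (pi/5, -3*pi/5):
  L = -8, M = 0, N = -5 + sqrt(5).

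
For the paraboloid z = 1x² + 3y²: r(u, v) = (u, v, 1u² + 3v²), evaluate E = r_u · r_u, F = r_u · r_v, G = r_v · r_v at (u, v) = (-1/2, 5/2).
E = 2;  F = -15;  G = 226

Partials: r_u = (1, 0, 2*u), r_v = (0, 1, 6*v). As functions of (u, v):
  E = r_u · r_u = 4*u^2 + 1,
  F = r_u · r_v = 12*u*v,
  G = r_v · r_v = 36*v^2 + 1.
Evaluating at (u, v) = (-1/2, 5/2): E = 2, F = -15, G = 226.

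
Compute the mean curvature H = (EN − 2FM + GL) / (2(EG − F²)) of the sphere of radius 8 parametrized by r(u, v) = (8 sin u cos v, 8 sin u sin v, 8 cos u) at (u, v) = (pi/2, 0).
H = -1/8

With E = 64, F = 0, G = 64*sin(u)^2, L = -8*sin(u)/Abs(sin(u)), M = 0, N = -8*sin(u)^3/Abs(sin(u)), assemble
  H = (EN − 2FM + GL) / (2(EG − F²)) = -sin(u)/(8*Abs(sin(u))).
At (u, v) = (pi/2, 0): H = -1/8.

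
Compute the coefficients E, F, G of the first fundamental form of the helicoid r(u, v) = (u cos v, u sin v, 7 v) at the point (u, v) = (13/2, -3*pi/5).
E = 1;  F = 0;  G = 365/4

Partials: r_u = (cos(v), sin(v), 0), r_v = (-u*sin(v), u*cos(v), 7). As functions of (u, v):
  E = r_u · r_u = 1,
  F = r_u · r_v = 0,
  G = r_v · r_v = u^2 + 49.
Evaluating at (u, v) = (13/2, -3*pi/5): E = 1, F = 0, G = 365/4.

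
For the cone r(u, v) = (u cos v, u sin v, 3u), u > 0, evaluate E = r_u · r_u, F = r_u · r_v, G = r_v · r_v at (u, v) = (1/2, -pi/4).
E = 10;  F = 0;  G = 1/4

Partials: r_u = (cos(v), sin(v), 3), r_v = (-u*sin(v), u*cos(v), 0). As functions of (u, v):
  E = r_u · r_u = 10,
  F = r_u · r_v = 0,
  G = r_v · r_v = u^2.
Evaluating at (u, v) = (1/2, -pi/4): E = 10, F = 0, G = 1/4.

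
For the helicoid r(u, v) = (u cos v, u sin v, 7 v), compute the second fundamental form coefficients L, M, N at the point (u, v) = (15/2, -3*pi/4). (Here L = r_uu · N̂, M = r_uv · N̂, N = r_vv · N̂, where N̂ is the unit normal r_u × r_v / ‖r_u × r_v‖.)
L = 0;  M = -14*sqrt(421)/421;  N = 0

Compute the unit normal N̂(u, v) = (7*sin(v)/sqrt(u^2 + 49), -7*cos(v)/sqrt(u^2 + 49), u/sqrt(u^2 + 49)), and the second partials r_uu, r_uv, r_vv. Take dot products:
  L(u, v) = r_uu · N̂ = 0,
  M(u, v) = r_uv · N̂ = -7/sqrt(u^2 + 49),
  N(u, v) = r_vv · N̂ = 0.
Evaluating at (u, v) = (15/2, -3*pi/4):
  L = 0, M = -14*sqrt(421)/421, N = 0.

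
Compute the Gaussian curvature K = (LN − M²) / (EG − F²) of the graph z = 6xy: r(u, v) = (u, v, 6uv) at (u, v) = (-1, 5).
K = -36/877969

Coefficients of the first fundamental form: E = 36*v^2 + 1, F = 36*u*v, G = 36*u^2 + 1.
Coefficients of the second fundamental form: L = 0, M = 6/sqrt(36*u^2 + 36*v^2 + 1), N = 0.
Assemble K = (LN − M²)/(EG − F²) = -36/(1296*u^4 + 2592*u^2*v^2 + 72*u^2 + 1296*v^4 + 72*v^2 + 1). At (u, v) = (-1, 5): K = -36/877969.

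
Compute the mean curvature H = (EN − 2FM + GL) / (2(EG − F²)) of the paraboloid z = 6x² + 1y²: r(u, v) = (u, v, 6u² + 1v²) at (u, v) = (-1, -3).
H = 367*sqrt(181)/32761

With E = 144*u^2 + 1, F = 24*u*v, G = 4*v^2 + 1, L = 12/sqrt(144*u^2 + 4*v^2 + 1), M = 0, N = 2/sqrt(144*u^2 + 4*v^2 + 1), assemble
  H = (EN − 2FM + GL) / (2(EG − F²)) = (144*u^2 + 24*v^2 + 7)/(144*u^2 + 4*v^2 + 1)^(3/2).
At (u, v) = (-1, -3): H = 367*sqrt(181)/32761.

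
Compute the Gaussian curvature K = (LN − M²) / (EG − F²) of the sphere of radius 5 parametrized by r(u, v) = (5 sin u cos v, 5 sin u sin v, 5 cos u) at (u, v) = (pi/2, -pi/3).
K = 1/25

Coefficients of the first fundamental form: E = 25, F = 0, G = 25*sin(u)^2.
Coefficients of the second fundamental form: L = -5*sin(u)/Abs(sin(u)), M = 0, N = -5*sin(u)^3/Abs(sin(u)).
Assemble K = (LN − M²)/(EG − F²) = 1/25. At (u, v) = (pi/2, -pi/3): K = 1/25.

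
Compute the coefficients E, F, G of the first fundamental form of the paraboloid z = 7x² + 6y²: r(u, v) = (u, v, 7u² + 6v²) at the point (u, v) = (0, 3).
E = 1;  F = 0;  G = 1297

Partials: r_u = (1, 0, 14*u), r_v = (0, 1, 12*v). As functions of (u, v):
  E = r_u · r_u = 196*u^2 + 1,
  F = r_u · r_v = 168*u*v,
  G = r_v · r_v = 144*v^2 + 1.
Evaluating at (u, v) = (0, 3): E = 1, F = 0, G = 1297.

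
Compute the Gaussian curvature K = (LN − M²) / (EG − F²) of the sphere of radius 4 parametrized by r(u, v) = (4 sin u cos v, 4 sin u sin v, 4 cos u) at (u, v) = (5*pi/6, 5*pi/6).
K = 1/16

Coefficients of the first fundamental form: E = 16, F = 0, G = 16*sin(u)^2.
Coefficients of the second fundamental form: L = -4*sin(u)/Abs(sin(u)), M = 0, N = -4*sin(u)^3/Abs(sin(u)).
Assemble K = (LN − M²)/(EG − F²) = 1/16. At (u, v) = (5*pi/6, 5*pi/6): K = 1/16.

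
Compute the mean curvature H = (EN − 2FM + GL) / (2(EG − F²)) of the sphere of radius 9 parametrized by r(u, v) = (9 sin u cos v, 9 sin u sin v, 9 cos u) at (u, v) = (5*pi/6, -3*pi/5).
H = -1/9

With E = 81, F = 0, G = 81*sin(u)^2, L = -9*sin(u)/Abs(sin(u)), M = 0, N = -9*sin(u)^3/Abs(sin(u)), assemble
  H = (EN − 2FM + GL) / (2(EG − F²)) = -sin(u)/(9*Abs(sin(u))).
At (u, v) = (5*pi/6, -3*pi/5): H = -1/9.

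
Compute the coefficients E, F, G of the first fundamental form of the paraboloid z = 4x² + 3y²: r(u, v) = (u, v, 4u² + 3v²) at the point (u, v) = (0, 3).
E = 1;  F = 0;  G = 325

Partials: r_u = (1, 0, 8*u), r_v = (0, 1, 6*v). As functions of (u, v):
  E = r_u · r_u = 64*u^2 + 1,
  F = r_u · r_v = 48*u*v,
  G = r_v · r_v = 36*v^2 + 1.
Evaluating at (u, v) = (0, 3): E = 1, F = 0, G = 325.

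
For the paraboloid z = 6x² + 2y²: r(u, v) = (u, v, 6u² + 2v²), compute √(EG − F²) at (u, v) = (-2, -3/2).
√(EG − F²)|_{(-2, -3/2)} = sqrt(613)

E = 144*u^2 + 1, F = 48*u*v, G = 16*v^2 + 1; EG − F² = 144*u^2 + 16*v^2 + 1; √(EG − F²) = sqrt(144*u^2 + 16*v^2 + 1). At the given point: sqrt(613).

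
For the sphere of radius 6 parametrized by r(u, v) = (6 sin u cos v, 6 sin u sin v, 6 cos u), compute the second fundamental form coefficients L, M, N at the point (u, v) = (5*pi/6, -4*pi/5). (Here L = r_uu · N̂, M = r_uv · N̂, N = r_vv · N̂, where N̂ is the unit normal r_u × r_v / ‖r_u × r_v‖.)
L = -6;  M = 0;  N = -3/2

Compute the unit normal N̂(u, v) = (sin(u)^2*cos(v)/Abs(sin(u)), sin(u)^2*sin(v)/Abs(sin(u)), sin(2*u)/(2*Abs(sin(u)))), and the second partials r_uu, r_uv, r_vv. Take dot products:
  L(u, v) = r_uu · N̂ = -6*sin(u)/Abs(sin(u)),
  M(u, v) = r_uv · N̂ = 0,
  N(u, v) = r_vv · N̂ = -6*sin(u)^3/Abs(sin(u)).
Evaluating at (u, v) = (5*pi/6, -4*pi/5):
  L = -6, M = 0, N = -3/2.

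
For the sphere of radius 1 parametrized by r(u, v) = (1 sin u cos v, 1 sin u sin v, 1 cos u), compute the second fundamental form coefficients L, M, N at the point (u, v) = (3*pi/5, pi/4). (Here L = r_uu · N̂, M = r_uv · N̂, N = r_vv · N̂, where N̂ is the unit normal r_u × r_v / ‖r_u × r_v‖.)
L = -1;  M = 0;  N = -5/8 - sqrt(5)/8

Compute the unit normal N̂(u, v) = (sin(u)^2*cos(v)/Abs(sin(u)), sin(u)^2*sin(v)/Abs(sin(u)), sin(2*u)/(2*Abs(sin(u)))), and the second partials r_uu, r_uv, r_vv. Take dot products:
  L(u, v) = r_uu · N̂ = -sin(u)/Abs(sin(u)),
  M(u, v) = r_uv · N̂ = 0,
  N(u, v) = r_vv · N̂ = -sin(u)^3/Abs(sin(u)).
Evaluating at (u, v) = (3*pi/5, pi/4):
  L = -1, M = 0, N = -5/8 - sqrt(5)/8.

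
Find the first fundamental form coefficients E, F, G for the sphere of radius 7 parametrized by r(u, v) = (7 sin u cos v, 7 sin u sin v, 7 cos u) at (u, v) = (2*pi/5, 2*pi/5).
E = 49;  F = 0;  G = 49*sqrt(5)/8 + 245/8

Partials: r_u = (7*cos(u)*cos(v), 7*sin(v)*cos(u), -7*sin(u)), r_v = (-7*sin(u)*sin(v), 7*sin(u)*cos(v), 0). As functions of (u, v):
  E = r_u · r_u = 49,
  F = r_u · r_v = 0,
  G = r_v · r_v = 49*sin(u)^2.
Evaluating at (u, v) = (2*pi/5, 2*pi/5): E = 49, F = 0, G = 49*sqrt(5)/8 + 245/8.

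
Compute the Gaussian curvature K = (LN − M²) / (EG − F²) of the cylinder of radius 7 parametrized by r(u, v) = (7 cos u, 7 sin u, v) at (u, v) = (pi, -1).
K = 0

Coefficients of the first fundamental form: E = 49, F = 0, G = 1.
Coefficients of the second fundamental form: L = -7, M = 0, N = 0.
Assemble K = (LN − M²)/(EG − F²) = 0. At (u, v) = (pi, -1): K = 0.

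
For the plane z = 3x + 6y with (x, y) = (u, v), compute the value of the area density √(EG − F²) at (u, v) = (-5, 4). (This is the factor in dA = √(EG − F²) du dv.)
√(EG − F²)|_{(-5, 4)} = sqrt(46)

E = 10, F = 18, G = 37, so EG − F² = 46. Taking the positive square root: √(EG − F²) = sqrt(46). At (u, v) = (-5, 4): sqrt(46).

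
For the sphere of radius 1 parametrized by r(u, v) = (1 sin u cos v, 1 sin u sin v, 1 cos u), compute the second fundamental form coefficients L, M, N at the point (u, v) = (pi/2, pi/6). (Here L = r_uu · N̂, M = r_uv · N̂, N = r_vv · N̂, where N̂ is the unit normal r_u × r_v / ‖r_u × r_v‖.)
L = -1;  M = 0;  N = -1

Compute the unit normal N̂(u, v) = (sin(u)^2*cos(v)/Abs(sin(u)), sin(u)^2*sin(v)/Abs(sin(u)), sin(2*u)/(2*Abs(sin(u)))), and the second partials r_uu, r_uv, r_vv. Take dot products:
  L(u, v) = r_uu · N̂ = -sin(u)/Abs(sin(u)),
  M(u, v) = r_uv · N̂ = 0,
  N(u, v) = r_vv · N̂ = -sin(u)^3/Abs(sin(u)).
Evaluating at (u, v) = (pi/2, pi/6):
  L = -1, M = 0, N = -1.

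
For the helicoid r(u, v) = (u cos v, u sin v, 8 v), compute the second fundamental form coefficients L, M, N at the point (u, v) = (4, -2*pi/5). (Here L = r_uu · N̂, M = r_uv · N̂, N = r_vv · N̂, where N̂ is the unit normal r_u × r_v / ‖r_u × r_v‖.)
L = 0;  M = -2*sqrt(5)/5;  N = 0

Compute the unit normal N̂(u, v) = (8*sin(v)/sqrt(u^2 + 64), -8*cos(v)/sqrt(u^2 + 64), u/sqrt(u^2 + 64)), and the second partials r_uu, r_uv, r_vv. Take dot products:
  L(u, v) = r_uu · N̂ = 0,
  M(u, v) = r_uv · N̂ = -8/sqrt(u^2 + 64),
  N(u, v) = r_vv · N̂ = 0.
Evaluating at (u, v) = (4, -2*pi/5):
  L = 0, M = -2*sqrt(5)/5, N = 0.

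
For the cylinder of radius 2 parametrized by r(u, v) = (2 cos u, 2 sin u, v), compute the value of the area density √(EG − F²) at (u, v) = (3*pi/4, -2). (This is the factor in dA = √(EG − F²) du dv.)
√(EG − F²)|_{(3*pi/4, -2)} = 2

E = 4, F = 0, G = 1, so EG − F² = 4. Taking the positive square root: √(EG − F²) = 2. At (u, v) = (3*pi/4, -2): 2.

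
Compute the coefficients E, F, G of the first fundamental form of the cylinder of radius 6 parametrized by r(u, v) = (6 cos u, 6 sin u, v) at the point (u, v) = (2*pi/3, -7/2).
E = 36;  F = 0;  G = 1

Partials: r_u = (-6*sin(u), 6*cos(u), 0), r_v = (0, 0, 1). As functions of (u, v):
  E = r_u · r_u = 36,
  F = r_u · r_v = 0,
  G = r_v · r_v = 1.
Evaluating at (u, v) = (2*pi/3, -7/2): E = 36, F = 0, G = 1.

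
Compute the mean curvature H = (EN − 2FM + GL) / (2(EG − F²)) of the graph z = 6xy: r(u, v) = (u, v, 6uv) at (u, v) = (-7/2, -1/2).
H = -378*sqrt(451)/203401

With E = 36*v^2 + 1, F = 36*u*v, G = 36*u^2 + 1, L = 0, M = 6/sqrt(36*u^2 + 36*v^2 + 1), N = 0, assemble
  H = (EN − 2FM + GL) / (2(EG − F²)) = -216*u*v/(36*u^2 + 36*v^2 + 1)^(3/2).
At (u, v) = (-7/2, -1/2): H = -378*sqrt(451)/203401.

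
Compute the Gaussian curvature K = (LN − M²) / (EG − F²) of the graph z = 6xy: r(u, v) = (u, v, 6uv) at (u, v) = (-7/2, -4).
K = -9/259081

Coefficients of the first fundamental form: E = 36*v^2 + 1, F = 36*u*v, G = 36*u^2 + 1.
Coefficients of the second fundamental form: L = 0, M = 6/sqrt(36*u^2 + 36*v^2 + 1), N = 0.
Assemble K = (LN − M²)/(EG − F²) = -36/(1296*u^4 + 2592*u^2*v^2 + 72*u^2 + 1296*v^4 + 72*v^2 + 1). At (u, v) = (-7/2, -4): K = -9/259081.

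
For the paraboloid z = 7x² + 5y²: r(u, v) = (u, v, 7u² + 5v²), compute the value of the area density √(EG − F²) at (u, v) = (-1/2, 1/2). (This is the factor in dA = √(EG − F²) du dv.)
√(EG − F²)|_{(-1/2, 1/2)} = 5*sqrt(3)

E = 196*u^2 + 1, F = 140*u*v, G = 100*v^2 + 1, so EG − F² = 196*u^2 + 100*v^2 + 1. Taking the positive square root: √(EG − F²) = sqrt(196*u^2 + 100*v^2 + 1). At (u, v) = (-1/2, 1/2): 5*sqrt(3).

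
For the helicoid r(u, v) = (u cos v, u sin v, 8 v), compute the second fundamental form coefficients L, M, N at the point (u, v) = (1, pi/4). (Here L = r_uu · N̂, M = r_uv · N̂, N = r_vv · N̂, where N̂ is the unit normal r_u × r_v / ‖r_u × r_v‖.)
L = 0;  M = -8*sqrt(65)/65;  N = 0

Compute the unit normal N̂(u, v) = (8*sin(v)/sqrt(u^2 + 64), -8*cos(v)/sqrt(u^2 + 64), u/sqrt(u^2 + 64)), and the second partials r_uu, r_uv, r_vv. Take dot products:
  L(u, v) = r_uu · N̂ = 0,
  M(u, v) = r_uv · N̂ = -8/sqrt(u^2 + 64),
  N(u, v) = r_vv · N̂ = 0.
Evaluating at (u, v) = (1, pi/4):
  L = 0, M = -8*sqrt(65)/65, N = 0.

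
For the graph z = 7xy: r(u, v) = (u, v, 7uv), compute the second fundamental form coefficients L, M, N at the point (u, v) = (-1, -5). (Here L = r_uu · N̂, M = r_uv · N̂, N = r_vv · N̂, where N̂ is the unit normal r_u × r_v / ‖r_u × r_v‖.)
L = 0;  M = 7*sqrt(51)/255;  N = 0

Compute the unit normal N̂(u, v) = (-7*v/sqrt(49*u^2 + 49*v^2 + 1), -7*u/sqrt(49*u^2 + 49*v^2 + 1), 1/sqrt(49*u^2 + 49*v^2 + 1)), and the second partials r_uu, r_uv, r_vv. Take dot products:
  L(u, v) = r_uu · N̂ = 0,
  M(u, v) = r_uv · N̂ = 7/sqrt(49*u^2 + 49*v^2 + 1),
  N(u, v) = r_vv · N̂ = 0.
Evaluating at (u, v) = (-1, -5):
  L = 0, M = 7*sqrt(51)/255, N = 0.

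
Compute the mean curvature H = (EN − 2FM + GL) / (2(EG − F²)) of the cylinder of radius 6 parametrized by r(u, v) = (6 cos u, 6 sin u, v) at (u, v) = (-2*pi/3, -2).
H = -1/12

With E = 36, F = 0, G = 1, L = -6, M = 0, N = 0, assemble
  H = (EN − 2FM + GL) / (2(EG − F²)) = -1/12.
At (u, v) = (-2*pi/3, -2): H = -1/12.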